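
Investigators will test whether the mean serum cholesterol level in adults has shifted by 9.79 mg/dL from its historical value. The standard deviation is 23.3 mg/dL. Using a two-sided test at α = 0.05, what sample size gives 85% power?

For a one-sample z-test, n = ((z_{α/2} + z_β)·σ/δ)².
z_{α/2} = 1.960 (two-sided α = 0.05); z_β = 1.036 (power 85% → β = 0.15).
n = (2.996 × 23.3 / 9.79)² = 50.84
Round up: n = 51.

51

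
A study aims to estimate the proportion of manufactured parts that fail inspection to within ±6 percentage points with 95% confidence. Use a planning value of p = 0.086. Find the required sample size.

84

For a proportion with margin E = 0.06 at 95% confidence, z = 1.960.
n = p̂(1−p̂)(z/E)² = 0.086 × 0.914 × (1.960/0.06)² = 83.88
Round up: n = 84.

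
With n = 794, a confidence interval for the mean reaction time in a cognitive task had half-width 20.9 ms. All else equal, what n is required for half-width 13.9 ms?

Margin of error scales as 1/√n, so n₂ = n₁·(E₁/E₂)².
n₂ = 794 × (20.9/13.9)² = 794 × 2.261 = 1795.23
Round up: n₂ = 1796.

1796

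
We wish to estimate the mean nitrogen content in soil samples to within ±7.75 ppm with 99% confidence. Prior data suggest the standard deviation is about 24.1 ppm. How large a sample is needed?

For a mean, the margin of error is E = z·σ/√n, so n = (zσ/E)².
At 99% confidence, z = 2.576.
n = (2.576 × 24.1 / 7.75)² = 64.17
Round up: n = 65.

65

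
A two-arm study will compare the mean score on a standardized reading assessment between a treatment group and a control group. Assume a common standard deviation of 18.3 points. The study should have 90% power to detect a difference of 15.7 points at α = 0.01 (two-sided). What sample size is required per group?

For two equal groups, n per group = 2·((z_{α/2} + z_β)·σ/δ)².
z_{α/2} = 2.576; z_β = 1.282 (power 90%).
n = 2 × (3.858 × 18.3 / 15.7)² = 2 × 20.22 = 40.44
Round up: n = 41 per group.

41 per group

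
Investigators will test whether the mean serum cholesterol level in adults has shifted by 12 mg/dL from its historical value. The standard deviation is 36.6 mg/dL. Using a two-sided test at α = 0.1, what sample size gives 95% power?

101

For a one-sample z-test, n = ((z_{α/2} + z_β)·σ/δ)².
z_{α/2} = 1.645 (two-sided α = 0.1); z_β = 1.645 (power 95% → β = 0.05).
n = (3.290 × 36.6 / 12)² = 100.69
Round up: n = 101.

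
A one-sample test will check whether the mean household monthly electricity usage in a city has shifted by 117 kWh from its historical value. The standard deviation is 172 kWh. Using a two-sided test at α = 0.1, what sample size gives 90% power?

For a one-sample z-test, n = ((z_{α/2} + z_β)·σ/δ)².
z_{α/2} = 1.645 (two-sided α = 0.1); z_β = 1.282 (power 90% → β = 0.1).
n = (2.927 × 172 / 117)² = 18.52
Round up: n = 19.

19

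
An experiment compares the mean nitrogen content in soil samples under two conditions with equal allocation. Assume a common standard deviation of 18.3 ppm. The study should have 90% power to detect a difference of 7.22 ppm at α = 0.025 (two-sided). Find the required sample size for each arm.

160 per group

For two equal groups, n per group = 2·((z_{α/2} + z_β)·σ/δ)².
z_{α/2} = 2.241; z_β = 1.282 (power 90%).
n = 2 × (3.523 × 18.3 / 7.22)² = 2 × 79.74 = 159.48
Round up: n = 160 per group.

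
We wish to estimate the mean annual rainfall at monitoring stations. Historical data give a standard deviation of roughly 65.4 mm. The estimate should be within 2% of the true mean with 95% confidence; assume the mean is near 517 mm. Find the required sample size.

154

For a mean, the margin of error is E = z·σ/√n, so n = (zσ/E)².
At 95% confidence, z = 1.960.
E = 2% of 517 = 10.34 mm.
n = (1.960 × 65.4 / 10.34)² = 153.68
Round up: n = 154.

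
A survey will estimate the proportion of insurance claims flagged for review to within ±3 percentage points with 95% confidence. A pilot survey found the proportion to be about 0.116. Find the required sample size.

For a proportion with margin E = 0.03 at 95% confidence, z = 1.960.
n = p̂(1−p̂)(z/E)² = 0.116 × 0.884 × (1.960/0.03)² = 437.70
Round up: n = 438.

438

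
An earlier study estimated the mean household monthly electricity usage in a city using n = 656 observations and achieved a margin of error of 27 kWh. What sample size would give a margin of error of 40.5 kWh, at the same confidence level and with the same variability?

n = 292

Margin of error scales as 1/√n, so n₂ = n₁·(E₁/E₂)².
n₂ = 656 × (27/40.5)² = 656 × 0.4444 = 291.53
Round up: n₂ = 292.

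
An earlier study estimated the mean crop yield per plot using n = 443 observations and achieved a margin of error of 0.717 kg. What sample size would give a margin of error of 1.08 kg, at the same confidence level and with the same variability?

Margin of error scales as 1/√n, so n₂ = n₁·(E₁/E₂)².
n₂ = 443 × (0.717/1.08)² = 443 × 0.4407 = 195.23
Round up: n₂ = 196.

196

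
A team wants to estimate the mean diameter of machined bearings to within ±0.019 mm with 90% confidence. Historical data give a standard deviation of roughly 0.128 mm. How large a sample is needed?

For a mean, the margin of error is E = z·σ/√n, so n = (zσ/E)².
At 90% confidence, z = 1.645.
n = (1.645 × 0.128 / 0.019)² = 122.81
Round up: n = 123.

123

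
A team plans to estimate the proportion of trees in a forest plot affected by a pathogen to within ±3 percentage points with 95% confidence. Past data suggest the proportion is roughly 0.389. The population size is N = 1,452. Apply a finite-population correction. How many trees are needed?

For a proportion with margin E = 0.03 at 95% confidence, z = 1.960.
n = p̂(1−p̂)(z/E)² = 0.389 × 0.611 × (1.960/0.03)² = 1014.52 — call this n₀.
Finite-population correction with N = 1,452: n = n₀ / (1 + (n₀−1)/N) = 1014.52 / 1.698 = 597.48
Round up: n = 598.

598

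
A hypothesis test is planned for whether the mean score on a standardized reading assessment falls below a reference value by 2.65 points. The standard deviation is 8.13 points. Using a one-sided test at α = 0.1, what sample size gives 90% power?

62

For a one-sample z-test, n = ((z_α + z_β)·σ/δ)².
z_α = 1.282 (one-sided α = 0.1); z_β = 1.282 (power 90% → β = 0.1).
n = (2.564 × 8.13 / 2.65)² = 61.88
Round up: n = 62.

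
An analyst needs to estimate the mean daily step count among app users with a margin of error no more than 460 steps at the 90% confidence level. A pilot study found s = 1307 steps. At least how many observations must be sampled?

For a mean, the margin of error is E = z·σ/√n, so n = (zσ/E)².
At 90% confidence, z = 1.645.
n = (1.645 × 1307 / 460)² = 21.85
Round up: n = 22.

22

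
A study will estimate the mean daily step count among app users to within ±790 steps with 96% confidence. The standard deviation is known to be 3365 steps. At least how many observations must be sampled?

77

For a mean, the margin of error is E = z·σ/√n, so n = (zσ/E)².
At 96% confidence, z = 2.054.
n = (2.054 × 3365 / 790)² = 76.55
Round up: n = 77.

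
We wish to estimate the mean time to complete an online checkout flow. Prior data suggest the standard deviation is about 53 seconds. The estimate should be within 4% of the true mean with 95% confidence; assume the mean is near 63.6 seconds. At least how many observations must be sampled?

For a mean, the margin of error is E = z·σ/√n, so n = (zσ/E)².
At 95% confidence, z = 1.960.
E = 4% of 63.6 = 2.544 seconds.
n = (1.960 × 53 / 2.544)² = 1667.36
Round up: n = 1668.

1668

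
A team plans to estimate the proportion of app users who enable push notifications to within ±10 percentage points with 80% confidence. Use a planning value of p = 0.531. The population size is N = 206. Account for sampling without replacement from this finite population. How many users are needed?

35

For a proportion with margin E = 0.1 at 80% confidence, z = 1.282.
n = p̂(1−p̂)(z/E)² = 0.531 × 0.469 × (1.282/0.1)² = 40.93 — call this n₀.
Finite-population correction with N = 206: n = n₀ / (1 + (n₀−1)/N) = 40.93 / 1.194 = 34.28
Round up: n = 35.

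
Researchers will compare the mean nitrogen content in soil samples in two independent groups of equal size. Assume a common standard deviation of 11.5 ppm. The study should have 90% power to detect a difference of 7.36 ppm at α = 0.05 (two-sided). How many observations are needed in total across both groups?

104 total

For two equal groups, n per group = 2·((z_{α/2} + z_β)·σ/δ)².
z_{α/2} = 1.960; z_β = 1.282 (power 90%).
n = 2 × (3.242 × 11.5 / 7.36)² = 2 × 25.66 = 51.32
Round up: n = 52 per group.
Total across both groups: 2 × 52 = 104.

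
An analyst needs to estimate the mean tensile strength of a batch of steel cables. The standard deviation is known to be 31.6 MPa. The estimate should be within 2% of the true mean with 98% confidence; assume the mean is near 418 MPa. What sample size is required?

For a mean, the margin of error is E = z·σ/√n, so n = (zσ/E)².
At 98% confidence, z = 2.326.
E = 2% of 418 = 8.36 MPa.
n = (2.326 × 31.6 / 8.36)² = 77.30
Round up: n = 78.

78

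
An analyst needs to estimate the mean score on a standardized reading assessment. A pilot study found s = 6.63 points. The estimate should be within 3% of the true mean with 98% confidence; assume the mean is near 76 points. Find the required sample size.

n = 46

For a mean, the margin of error is E = z·σ/√n, so n = (zσ/E)².
At 98% confidence, z = 2.326.
E = 3% of 76 = 2.28 points.
n = (2.326 × 6.63 / 2.28)² = 45.75
Round up: n = 46.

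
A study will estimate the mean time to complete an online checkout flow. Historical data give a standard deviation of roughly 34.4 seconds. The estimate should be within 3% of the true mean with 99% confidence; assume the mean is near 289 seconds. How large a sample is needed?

105

For a mean, the margin of error is E = z·σ/√n, so n = (zσ/E)².
At 99% confidence, z = 2.576.
E = 3% of 289 = 8.67 seconds.
n = (2.576 × 34.4 / 8.67)² = 104.46
Round up: n = 105.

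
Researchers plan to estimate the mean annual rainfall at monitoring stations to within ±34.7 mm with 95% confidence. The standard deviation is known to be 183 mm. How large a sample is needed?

n = 107

For a mean, the margin of error is E = z·σ/√n, so n = (zσ/E)².
At 95% confidence, z = 1.960.
n = (1.960 × 183 / 34.7)² = 106.85
Round up: n = 107.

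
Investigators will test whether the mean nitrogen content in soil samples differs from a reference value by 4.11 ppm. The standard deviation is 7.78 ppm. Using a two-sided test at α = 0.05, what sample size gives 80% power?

For a one-sample z-test, n = ((z_{α/2} + z_β)·σ/δ)².
z_{α/2} = 1.960 (two-sided α = 0.05); z_β = 0.842 (power 80% → β = 0.2).
n = (2.802 × 7.78 / 4.11)² = 28.13
Round up: n = 29.

29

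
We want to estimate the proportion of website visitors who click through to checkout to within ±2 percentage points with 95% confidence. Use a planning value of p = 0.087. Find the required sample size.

763

For a proportion with margin E = 0.02 at 95% confidence, z = 1.960.
n = p̂(1−p̂)(z/E)² = 0.087 × 0.913 × (1.960/0.02)² = 762.86
Round up: n = 763.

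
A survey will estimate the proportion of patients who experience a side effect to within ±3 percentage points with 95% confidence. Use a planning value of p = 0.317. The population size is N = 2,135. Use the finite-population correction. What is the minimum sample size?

For a proportion with margin E = 0.03 at 95% confidence, z = 1.960.
n = p̂(1−p̂)(z/E)² = 0.317 × 0.683 × (1.960/0.03)² = 924.17 — call this n₀.
Finite-population correction with N = 2,135: n = n₀ / (1 + (n₀−1)/N) = 924.17 / 1.432 = 645.37
Round up: n = 646.

646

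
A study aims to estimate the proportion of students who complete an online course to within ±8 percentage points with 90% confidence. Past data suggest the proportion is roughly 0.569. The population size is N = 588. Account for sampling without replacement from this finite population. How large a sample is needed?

n = 89

For a proportion with margin E = 0.08 at 90% confidence, z = 1.645.
n = p̂(1−p̂)(z/E)² = 0.569 × 0.431 × (1.645/0.08)² = 103.69 — call this n₀.
Finite-population correction with N = 588: n = n₀ / (1 + (n₀−1)/N) = 103.69 / 1.175 = 88.25
Round up: n = 89.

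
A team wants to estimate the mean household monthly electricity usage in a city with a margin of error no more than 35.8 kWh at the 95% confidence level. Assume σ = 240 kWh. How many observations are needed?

173

For a mean, the margin of error is E = z·σ/√n, so n = (zσ/E)².
At 95% confidence, z = 1.960.
n = (1.960 × 240 / 35.8)² = 172.65
Round up: n = 173.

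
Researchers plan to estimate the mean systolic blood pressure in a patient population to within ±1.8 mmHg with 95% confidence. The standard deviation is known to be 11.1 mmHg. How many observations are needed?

147

For a mean, the margin of error is E = z·σ/√n, so n = (zσ/E)².
At 95% confidence, z = 1.960.
n = (1.960 × 11.1 / 1.8)² = 146.09
Round up: n = 147.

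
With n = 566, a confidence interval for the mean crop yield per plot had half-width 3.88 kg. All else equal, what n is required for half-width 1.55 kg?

Margin of error scales as 1/√n, so n₂ = n₁·(E₁/E₂)².
n₂ = 566 × (3.88/1.55)² = 566 × 6.266 = 3546.56
Round up: n₂ = 3547.

3547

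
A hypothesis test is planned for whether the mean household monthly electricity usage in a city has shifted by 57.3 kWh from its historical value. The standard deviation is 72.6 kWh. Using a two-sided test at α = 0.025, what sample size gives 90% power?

For a one-sample z-test, n = ((z_{α/2} + z_β)·σ/δ)².
z_{α/2} = 2.241 (two-sided α = 0.025); z_β = 1.282 (power 90% → β = 0.1).
n = (3.523 × 72.6 / 57.3)² = 19.92
Round up: n = 20.

20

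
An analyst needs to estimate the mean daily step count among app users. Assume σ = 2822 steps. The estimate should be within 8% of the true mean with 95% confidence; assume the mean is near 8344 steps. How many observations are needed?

69

For a mean, the margin of error is E = z·σ/√n, so n = (zσ/E)².
At 95% confidence, z = 1.960.
E = 8% of 8344 = 667.5 steps.
n = (1.960 × 2822 / 667.5)² = 68.66
Round up: n = 69.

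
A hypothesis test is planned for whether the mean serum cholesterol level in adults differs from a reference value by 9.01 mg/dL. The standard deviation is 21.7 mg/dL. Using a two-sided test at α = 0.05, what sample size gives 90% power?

61

For a one-sample z-test, n = ((z_{α/2} + z_β)·σ/δ)².
z_{α/2} = 1.960 (two-sided α = 0.05); z_β = 1.282 (power 90% → β = 0.1).
n = (3.242 × 21.7 / 9.01)² = 60.97
Round up: n = 61.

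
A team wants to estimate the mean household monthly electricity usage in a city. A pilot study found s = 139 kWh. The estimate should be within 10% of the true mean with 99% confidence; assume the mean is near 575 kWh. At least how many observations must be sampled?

For a mean, the margin of error is E = z·σ/√n, so n = (zσ/E)².
At 99% confidence, z = 2.576.
E = 10% of 575 = 57.5 kWh.
n = (2.576 × 139 / 57.5)² = 38.78
Round up: n = 39.

39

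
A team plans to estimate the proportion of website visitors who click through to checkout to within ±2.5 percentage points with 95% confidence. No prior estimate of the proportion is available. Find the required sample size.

For a proportion with margin E = 0.025 at 95% confidence, z = 1.960.
With no prior estimate, use p = 0.5, which maximizes p(1−p) at 0.25.
n = 0.25 × (z/E)² = 0.25 × (1.960/0.025)² = 1536.64
Round up: n = 1537.

n = 1537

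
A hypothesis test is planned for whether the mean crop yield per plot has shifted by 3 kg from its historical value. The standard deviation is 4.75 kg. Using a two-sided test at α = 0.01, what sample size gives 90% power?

38

For a one-sample z-test, n = ((z_{α/2} + z_β)·σ/δ)².
z_{α/2} = 2.576 (two-sided α = 0.01); z_β = 1.282 (power 90% → β = 0.1).
n = (3.858 × 4.75 / 3)² = 37.31
Round up: n = 38.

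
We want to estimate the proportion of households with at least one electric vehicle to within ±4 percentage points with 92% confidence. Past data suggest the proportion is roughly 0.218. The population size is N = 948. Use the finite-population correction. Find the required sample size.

244

For a proportion with margin E = 0.04 at 92% confidence, z = 1.751.
n = p̂(1−p̂)(z/E)² = 0.218 × 0.782 × (1.751/0.04)² = 326.67 — call this n₀.
Finite-population correction with N = 948: n = n₀ / (1 + (n₀−1)/N) = 326.67 / 1.344 = 243.06
Round up: n = 244.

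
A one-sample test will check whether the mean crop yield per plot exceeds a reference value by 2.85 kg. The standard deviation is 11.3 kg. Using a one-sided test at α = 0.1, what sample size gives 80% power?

71

For a one-sample z-test, n = ((z_α + z_β)·σ/δ)².
z_α = 1.282 (one-sided α = 0.1); z_β = 0.842 (power 80% → β = 0.2).
n = (2.124 × 11.3 / 2.85)² = 70.92
Round up: n = 71.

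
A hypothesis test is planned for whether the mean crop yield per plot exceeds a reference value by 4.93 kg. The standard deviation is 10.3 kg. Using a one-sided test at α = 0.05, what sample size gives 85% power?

For a one-sample z-test, n = ((z_α + z_β)·σ/δ)².
z_α = 1.645 (one-sided α = 0.05); z_β = 1.036 (power 85% → β = 0.15).
n = (2.681 × 10.3 / 4.93)² = 31.37
Round up: n = 32.

32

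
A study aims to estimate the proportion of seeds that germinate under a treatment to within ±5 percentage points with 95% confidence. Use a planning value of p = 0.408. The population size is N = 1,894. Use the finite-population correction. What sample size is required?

For a proportion with margin E = 0.05 at 95% confidence, z = 1.960.
n = p̂(1−p̂)(z/E)² = 0.408 × 0.592 × (1.960/0.05)² = 371.15 — call this n₀.
Finite-population correction with N = 1,894: n = n₀ / (1 + (n₀−1)/N) = 371.15 / 1.195 = 310.59
Round up: n = 311.

311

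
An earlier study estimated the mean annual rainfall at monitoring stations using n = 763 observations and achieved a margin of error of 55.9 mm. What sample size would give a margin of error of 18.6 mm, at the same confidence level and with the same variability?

6892

Margin of error scales as 1/√n, so n₂ = n₁·(E₁/E₂)².
n₂ = 763 × (55.9/18.6)² = 763 × 9.032 = 6891.42
Round up: n₂ = 6892.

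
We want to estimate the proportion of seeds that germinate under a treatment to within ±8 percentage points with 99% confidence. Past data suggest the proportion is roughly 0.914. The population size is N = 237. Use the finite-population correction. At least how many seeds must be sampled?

For a proportion with margin E = 0.08 at 99% confidence, z = 2.576.
n = p̂(1−p̂)(z/E)² = 0.914 × 0.086 × (2.576/0.08)² = 81.50 — call this n₀.
Finite-population correction with N = 237: n = n₀ / (1 + (n₀−1)/N) = 81.50 / 1.34 = 60.82
Round up: n = 61.

61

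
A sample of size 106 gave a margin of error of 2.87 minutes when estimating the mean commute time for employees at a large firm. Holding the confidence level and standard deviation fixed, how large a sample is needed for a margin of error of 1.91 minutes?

240

Margin of error scales as 1/√n, so n₂ = n₁·(E₁/E₂)².
n₂ = 106 × (2.87/1.91)² = 106 × 2.258 = 239.35
Round up: n₂ = 240.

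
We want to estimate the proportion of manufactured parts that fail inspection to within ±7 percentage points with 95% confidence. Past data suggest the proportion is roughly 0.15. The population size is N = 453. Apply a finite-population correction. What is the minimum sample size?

n = 83

For a proportion with margin E = 0.07 at 95% confidence, z = 1.960.
n = p̂(1−p̂)(z/E)² = 0.15 × 0.85 × (1.960/0.07)² = 99.96 — call this n₀.
Finite-population correction with N = 453: n = n₀ / (1 + (n₀−1)/N) = 99.96 / 1.218 = 82.07
Round up: n = 83.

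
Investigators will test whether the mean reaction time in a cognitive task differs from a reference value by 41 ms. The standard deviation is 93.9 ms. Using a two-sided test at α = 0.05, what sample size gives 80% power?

For a one-sample z-test, n = ((z_{α/2} + z_β)·σ/δ)².
z_{α/2} = 1.960 (two-sided α = 0.05); z_β = 0.842 (power 80% → β = 0.2).
n = (2.802 × 93.9 / 41)² = 41.18
Round up: n = 42.

42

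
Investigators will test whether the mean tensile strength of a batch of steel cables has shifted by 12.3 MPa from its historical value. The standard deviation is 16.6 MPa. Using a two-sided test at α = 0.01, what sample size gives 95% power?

33

For a one-sample z-test, n = ((z_{α/2} + z_β)·σ/δ)².
z_{α/2} = 2.576 (two-sided α = 0.01); z_β = 1.645 (power 95% → β = 0.05).
n = (4.221 × 16.6 / 12.3)² = 32.45
Round up: n = 33.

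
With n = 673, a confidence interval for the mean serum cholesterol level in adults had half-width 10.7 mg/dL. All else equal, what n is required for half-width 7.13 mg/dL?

Margin of error scales as 1/√n, so n₂ = n₁·(E₁/E₂)².
n₂ = 673 × (10.7/7.13)² = 673 × 2.252 = 1515.60
Round up: n₂ = 1516.

1516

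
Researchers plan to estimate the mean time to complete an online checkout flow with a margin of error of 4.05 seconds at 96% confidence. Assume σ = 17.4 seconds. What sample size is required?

For a mean, the margin of error is E = z·σ/√n, so n = (zσ/E)².
At 96% confidence, z = 2.054.
n = (2.054 × 17.4 / 4.05)² = 77.87
Round up: n = 78.

78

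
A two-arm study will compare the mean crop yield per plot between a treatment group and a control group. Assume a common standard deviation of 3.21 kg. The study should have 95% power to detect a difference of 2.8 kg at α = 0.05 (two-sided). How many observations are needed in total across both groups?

70 total

For two equal groups, n per group = 2·((z_{α/2} + z_β)·σ/δ)².
z_{α/2} = 1.960; z_β = 1.645 (power 95%).
n = 2 × (3.605 × 3.21 / 2.8)² = 2 × 17.08 = 34.16
Round up: n = 35 per group.
Total across both groups: 2 × 35 = 70.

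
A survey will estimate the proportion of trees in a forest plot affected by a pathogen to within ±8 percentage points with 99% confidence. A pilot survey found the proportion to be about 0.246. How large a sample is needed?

For a proportion with margin E = 0.08 at 99% confidence, z = 2.576.
n = p̂(1−p̂)(z/E)² = 0.246 × 0.754 × (2.576/0.08)² = 192.32
Round up: n = 193.

n = 193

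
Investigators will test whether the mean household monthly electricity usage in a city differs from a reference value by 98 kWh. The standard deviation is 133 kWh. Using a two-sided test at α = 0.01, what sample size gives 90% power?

n = 28

For a one-sample z-test, n = ((z_{α/2} + z_β)·σ/δ)².
z_{α/2} = 2.576 (two-sided α = 0.01); z_β = 1.282 (power 90% → β = 0.1).
n = (3.858 × 133 / 98)² = 27.41
Round up: n = 28.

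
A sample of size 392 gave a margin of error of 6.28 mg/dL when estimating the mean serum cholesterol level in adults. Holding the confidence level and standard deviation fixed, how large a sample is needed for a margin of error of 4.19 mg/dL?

Margin of error scales as 1/√n, so n₂ = n₁·(E₁/E₂)².
n₂ = 392 × (6.28/4.19)² = 392 × 2.246 = 880.43
Round up: n₂ = 881.

n = 881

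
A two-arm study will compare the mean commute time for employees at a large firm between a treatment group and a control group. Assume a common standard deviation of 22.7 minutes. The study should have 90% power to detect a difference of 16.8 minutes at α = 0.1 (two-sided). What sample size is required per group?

For two equal groups, n per group = 2·((z_{α/2} + z_β)·σ/δ)².
z_{α/2} = 1.645; z_β = 1.282 (power 90%).
n = 2 × (2.927 × 22.7 / 16.8)² = 2 × 15.64 = 31.28
Round up: n = 32 per group.

32 per group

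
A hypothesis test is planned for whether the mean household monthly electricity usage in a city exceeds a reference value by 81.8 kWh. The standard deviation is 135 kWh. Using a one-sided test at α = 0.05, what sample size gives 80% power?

n = 17

For a one-sample z-test, n = ((z_α + z_β)·σ/δ)².
z_α = 1.645 (one-sided α = 0.05); z_β = 0.842 (power 80% → β = 0.2).
n = (2.487 × 135 / 81.8)² = 16.85
Round up: n = 17.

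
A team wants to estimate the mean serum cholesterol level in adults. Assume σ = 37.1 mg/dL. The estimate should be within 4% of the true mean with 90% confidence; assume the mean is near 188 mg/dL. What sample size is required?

For a mean, the margin of error is E = z·σ/√n, so n = (zσ/E)².
At 90% confidence, z = 1.645.
E = 4% of 188 = 7.52 mg/dL.
n = (1.645 × 37.1 / 7.52)² = 65.86
Round up: n = 66.

n = 66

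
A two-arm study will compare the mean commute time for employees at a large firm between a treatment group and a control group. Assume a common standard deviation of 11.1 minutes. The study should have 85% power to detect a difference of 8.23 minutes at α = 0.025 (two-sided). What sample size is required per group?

For two equal groups, n per group = 2·((z_{α/2} + z_β)·σ/δ)².
z_{α/2} = 2.241; z_β = 1.036 (power 85%).
n = 2 × (3.277 × 11.1 / 8.23)² = 2 × 19.53 = 39.06
Round up: n = 40 per group.

40 per group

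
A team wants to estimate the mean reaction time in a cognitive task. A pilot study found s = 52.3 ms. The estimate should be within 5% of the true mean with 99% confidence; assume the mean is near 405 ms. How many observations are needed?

For a mean, the margin of error is E = z·σ/√n, so n = (zσ/E)².
At 99% confidence, z = 2.576.
E = 5% of 405 = 20.25 ms.
n = (2.576 × 52.3 / 20.25)² = 44.26
Round up: n = 45.

n = 45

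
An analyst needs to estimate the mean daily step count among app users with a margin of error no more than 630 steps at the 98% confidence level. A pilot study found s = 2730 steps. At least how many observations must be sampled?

n = 102

For a mean, the margin of error is E = z·σ/√n, so n = (zσ/E)².
At 98% confidence, z = 2.326.
n = (2.326 × 2730 / 630)² = 101.59
Round up: n = 102.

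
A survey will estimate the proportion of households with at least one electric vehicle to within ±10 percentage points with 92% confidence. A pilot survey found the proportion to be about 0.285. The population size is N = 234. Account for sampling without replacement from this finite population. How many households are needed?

For a proportion with margin E = 0.1 at 92% confidence, z = 1.751.
n = p̂(1−p̂)(z/E)² = 0.285 × 0.715 × (1.751/0.1)² = 62.48 — call this n₀.
Finite-population correction with N = 234: n = n₀ / (1 + (n₀−1)/N) = 62.48 / 1.263 = 49.47
Round up: n = 50.

50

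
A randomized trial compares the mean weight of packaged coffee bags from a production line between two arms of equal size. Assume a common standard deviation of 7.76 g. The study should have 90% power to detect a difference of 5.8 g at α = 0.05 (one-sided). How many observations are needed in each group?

31 per group

For two equal groups, n per group = 2·((z_α + z_β)·σ/δ)².
z_α = 1.645; z_β = 1.282 (power 90%).
n = 2 × (2.927 × 7.76 / 5.8)² = 2 × 15.34 = 30.68
Round up: n = 31 per group.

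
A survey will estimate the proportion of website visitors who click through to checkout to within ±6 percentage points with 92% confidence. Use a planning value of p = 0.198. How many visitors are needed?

136

For a proportion with margin E = 0.06 at 92% confidence, z = 1.751.
n = p̂(1−p̂)(z/E)² = 0.198 × 0.802 × (1.751/0.06)² = 135.24
Round up: n = 136.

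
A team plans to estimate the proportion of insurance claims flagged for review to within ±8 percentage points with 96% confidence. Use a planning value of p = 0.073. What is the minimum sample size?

For a proportion with margin E = 0.08 at 96% confidence, z = 2.054.
n = p̂(1−p̂)(z/E)² = 0.073 × 0.927 × (2.054/0.08)² = 44.61
Round up: n = 45.

45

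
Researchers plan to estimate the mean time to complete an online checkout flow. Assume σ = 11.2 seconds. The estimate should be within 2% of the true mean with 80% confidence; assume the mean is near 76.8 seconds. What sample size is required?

88

For a mean, the margin of error is E = z·σ/√n, so n = (zσ/E)².
At 80% confidence, z = 1.282.
E = 2% of 76.8 = 1.536 seconds.
n = (1.282 × 11.2 / 1.536)² = 87.38
Round up: n = 88.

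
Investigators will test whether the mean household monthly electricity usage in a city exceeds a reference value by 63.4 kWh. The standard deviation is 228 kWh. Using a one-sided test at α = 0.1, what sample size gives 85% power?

For a one-sample z-test, n = ((z_α + z_β)·σ/δ)².
z_α = 1.282 (one-sided α = 0.1); z_β = 1.036 (power 85% → β = 0.15).
n = (2.318 × 228 / 63.4)² = 69.49
Round up: n = 70.

70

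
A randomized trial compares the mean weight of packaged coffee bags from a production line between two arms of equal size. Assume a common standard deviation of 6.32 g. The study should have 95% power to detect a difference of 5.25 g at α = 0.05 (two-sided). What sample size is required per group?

38 per group

For two equal groups, n per group = 2·((z_{α/2} + z_β)·σ/δ)².
z_{α/2} = 1.960; z_β = 1.645 (power 95%).
n = 2 × (3.605 × 6.32 / 5.25)² = 2 × 18.83 = 37.66
Round up: n = 38 per group.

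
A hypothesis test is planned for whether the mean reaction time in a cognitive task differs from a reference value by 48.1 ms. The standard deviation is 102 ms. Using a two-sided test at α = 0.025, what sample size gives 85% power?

For a one-sample z-test, n = ((z_{α/2} + z_β)·σ/δ)².
z_{α/2} = 2.241 (two-sided α = 0.025); z_β = 1.036 (power 85% → β = 0.15).
n = (3.277 × 102 / 48.1)² = 48.29
Round up: n = 49.

49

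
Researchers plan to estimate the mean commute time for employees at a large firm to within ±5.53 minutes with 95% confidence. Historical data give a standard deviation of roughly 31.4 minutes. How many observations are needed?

124

For a mean, the margin of error is E = z·σ/√n, so n = (zσ/E)².
At 95% confidence, z = 1.960.
n = (1.960 × 31.4 / 5.53)² = 123.86
Round up: n = 124.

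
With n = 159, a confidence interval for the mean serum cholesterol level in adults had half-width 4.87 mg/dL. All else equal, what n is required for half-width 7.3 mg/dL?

71

Margin of error scales as 1/√n, so n₂ = n₁·(E₁/E₂)².
n₂ = 159 × (4.87/7.3)² = 159 × 0.4451 = 70.77
Round up: n₂ = 71.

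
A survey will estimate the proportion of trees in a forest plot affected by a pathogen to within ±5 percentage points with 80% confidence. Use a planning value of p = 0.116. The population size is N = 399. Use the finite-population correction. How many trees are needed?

For a proportion with margin E = 0.05 at 80% confidence, z = 1.282.
n = p̂(1−p̂)(z/E)² = 0.116 × 0.884 × (1.282/0.05)² = 67.41 — call this n₀.
Finite-population correction with N = 399: n = n₀ / (1 + (n₀−1)/N) = 67.41 / 1.166 = 57.81
Round up: n = 58.

58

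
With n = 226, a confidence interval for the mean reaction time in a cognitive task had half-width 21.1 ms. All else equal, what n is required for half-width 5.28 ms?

Margin of error scales as 1/√n, so n₂ = n₁·(E₁/E₂)².
n₂ = 226 × (21.1/5.28)² = 226 × 15.97 = 3609.22
Round up: n₂ = 3610.

n = 3610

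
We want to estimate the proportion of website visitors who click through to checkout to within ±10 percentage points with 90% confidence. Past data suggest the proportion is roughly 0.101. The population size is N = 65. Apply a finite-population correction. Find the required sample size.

For a proportion with margin E = 0.1 at 90% confidence, z = 1.645.
n = p̂(1−p̂)(z/E)² = 0.101 × 0.899 × (1.645/0.1)² = 24.57 — call this n₀.
Finite-population correction with N = 65: n = n₀ / (1 + (n₀−1)/N) = 24.57 / 1.363 = 18.03
Round up: n = 19.

19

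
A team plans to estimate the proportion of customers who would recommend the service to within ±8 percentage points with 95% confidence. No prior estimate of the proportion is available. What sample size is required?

For a proportion with margin E = 0.08 at 95% confidence, z = 1.960.
With no prior estimate, use p = 0.5, which maximizes p(1−p) at 0.25.
n = 0.25 × (z/E)² = 0.25 × (1.960/0.08)² = 150.06
Round up: n = 151.

151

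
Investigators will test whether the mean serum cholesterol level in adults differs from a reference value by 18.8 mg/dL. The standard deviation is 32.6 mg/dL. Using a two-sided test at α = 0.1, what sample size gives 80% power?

For a one-sample z-test, n = ((z_{α/2} + z_β)·σ/δ)².
z_{α/2} = 1.645 (two-sided α = 0.1); z_β = 0.842 (power 80% → β = 0.2).
n = (2.487 × 32.6 / 18.8)² = 18.60
Round up: n = 19.

n = 19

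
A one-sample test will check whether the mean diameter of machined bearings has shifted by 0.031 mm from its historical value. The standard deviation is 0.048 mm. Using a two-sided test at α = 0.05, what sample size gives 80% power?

For a one-sample z-test, n = ((z_{α/2} + z_β)·σ/δ)².
z_{α/2} = 1.960 (two-sided α = 0.05); z_β = 0.842 (power 80% → β = 0.2).
n = (2.802 × 0.048 / 0.031)² = 18.82
Round up: n = 19.

19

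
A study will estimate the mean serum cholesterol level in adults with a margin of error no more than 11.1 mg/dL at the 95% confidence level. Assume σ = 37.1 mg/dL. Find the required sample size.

For a mean, the margin of error is E = z·σ/√n, so n = (zσ/E)².
At 95% confidence, z = 1.960.
n = (1.960 × 37.1 / 11.1)² = 42.92
Round up: n = 43.

43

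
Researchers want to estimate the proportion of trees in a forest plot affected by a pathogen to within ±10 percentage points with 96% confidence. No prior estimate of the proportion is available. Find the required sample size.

For a proportion with margin E = 0.1 at 96% confidence, z = 2.054.
With no prior estimate, use p = 0.5, which maximizes p(1−p) at 0.25.
n = 0.25 × (z/E)² = 0.25 × (2.054/0.1)² = 105.47
Round up: n = 106.

106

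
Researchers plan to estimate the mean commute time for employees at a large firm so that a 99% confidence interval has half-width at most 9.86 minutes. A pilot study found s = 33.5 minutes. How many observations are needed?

For a mean, the margin of error is E = z·σ/√n, so n = (zσ/E)².
At 99% confidence, z = 2.576.
n = (2.576 × 33.5 / 9.86)² = 76.60
Round up: n = 77.

77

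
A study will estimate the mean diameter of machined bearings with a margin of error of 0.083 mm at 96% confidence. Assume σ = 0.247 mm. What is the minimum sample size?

For a mean, the margin of error is E = z·σ/√n, so n = (zσ/E)².
At 96% confidence, z = 2.054.
n = (2.054 × 0.247 / 0.083)² = 37.36
Round up: n = 38.

38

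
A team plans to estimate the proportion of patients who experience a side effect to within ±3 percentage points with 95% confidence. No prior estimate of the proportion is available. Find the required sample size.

For a proportion with margin E = 0.03 at 95% confidence, z = 1.960.
With no prior estimate, use p = 0.5, which maximizes p(1−p) at 0.25.
n = 0.25 × (z/E)² = 0.25 × (1.960/0.03)² = 1067.11
Round up: n = 1068.

1068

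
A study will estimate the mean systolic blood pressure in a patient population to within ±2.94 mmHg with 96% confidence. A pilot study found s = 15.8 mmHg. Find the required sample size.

For a mean, the margin of error is E = z·σ/√n, so n = (zσ/E)².
At 96% confidence, z = 2.054.
n = (2.054 × 15.8 / 2.94)² = 121.85
Round up: n = 122.

n = 122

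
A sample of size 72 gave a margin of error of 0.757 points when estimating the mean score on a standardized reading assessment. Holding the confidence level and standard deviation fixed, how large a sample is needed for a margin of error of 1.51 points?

19

Margin of error scales as 1/√n, so n₂ = n₁·(E₁/E₂)².
n₂ = 72 × (0.757/1.51)² = 72 × 0.2513 = 18.09
Round up: n₂ = 19.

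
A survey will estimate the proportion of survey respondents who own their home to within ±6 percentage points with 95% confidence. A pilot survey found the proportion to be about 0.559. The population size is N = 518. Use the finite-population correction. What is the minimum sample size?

175

For a proportion with margin E = 0.06 at 95% confidence, z = 1.960.
n = p̂(1−p̂)(z/E)² = 0.559 × 0.441 × (1.960/0.06)² = 263.06 — call this n₀.
Finite-population correction with N = 518: n = n₀ / (1 + (n₀−1)/N) = 263.06 / 1.506 = 174.67
Round up: n = 175.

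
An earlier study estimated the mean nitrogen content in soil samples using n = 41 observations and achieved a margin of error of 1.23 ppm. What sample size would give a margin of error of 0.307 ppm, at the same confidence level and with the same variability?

659

Margin of error scales as 1/√n, so n₂ = n₁·(E₁/E₂)².
n₂ = 41 × (1.23/0.307)² = 41 × 16.05 = 658.05
Round up: n₂ = 659.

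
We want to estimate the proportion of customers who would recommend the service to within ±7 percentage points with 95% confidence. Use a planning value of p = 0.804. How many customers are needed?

For a proportion with margin E = 0.07 at 95% confidence, z = 1.960.
n = p̂(1−p̂)(z/E)² = 0.804 × 0.196 × (1.960/0.07)² = 123.55
Round up: n = 124.

124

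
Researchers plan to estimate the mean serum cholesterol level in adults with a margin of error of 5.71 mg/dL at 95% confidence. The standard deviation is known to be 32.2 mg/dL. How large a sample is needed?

For a mean, the margin of error is E = z·σ/√n, so n = (zσ/E)².
At 95% confidence, z = 1.960.
n = (1.960 × 32.2 / 5.71)² = 122.17
Round up: n = 123.

n = 123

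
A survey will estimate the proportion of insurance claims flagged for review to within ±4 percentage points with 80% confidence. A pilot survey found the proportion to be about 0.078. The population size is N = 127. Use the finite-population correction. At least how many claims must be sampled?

For a proportion with margin E = 0.04 at 80% confidence, z = 1.282.
n = p̂(1−p̂)(z/E)² = 0.078 × 0.922 × (1.282/0.04)² = 73.87 — call this n₀.
Finite-population correction with N = 127: n = n₀ / (1 + (n₀−1)/N) = 73.87 / 1.574 = 46.93
Round up: n = 47.

n = 47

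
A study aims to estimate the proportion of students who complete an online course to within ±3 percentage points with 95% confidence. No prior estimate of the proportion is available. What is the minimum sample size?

1068

For a proportion with margin E = 0.03 at 95% confidence, z = 1.960.
With no prior estimate, use p = 0.5, which maximizes p(1−p) at 0.25.
n = 0.25 × (z/E)² = 0.25 × (1.960/0.03)² = 1067.11
Round up: n = 1068.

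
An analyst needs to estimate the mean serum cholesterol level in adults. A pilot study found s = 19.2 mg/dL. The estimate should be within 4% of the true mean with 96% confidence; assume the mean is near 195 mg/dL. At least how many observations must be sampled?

For a mean, the margin of error is E = z·σ/√n, so n = (zσ/E)².
At 96% confidence, z = 2.054.
E = 4% of 195 = 7.8 mg/dL.
n = (2.054 × 19.2 / 7.8)² = 25.56
Round up: n = 26.

n = 26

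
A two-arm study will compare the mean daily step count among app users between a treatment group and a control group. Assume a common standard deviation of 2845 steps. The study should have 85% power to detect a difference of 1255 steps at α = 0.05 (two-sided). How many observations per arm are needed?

For two equal groups, n per group = 2·((z_{α/2} + z_β)·σ/δ)².
z_{α/2} = 1.960; z_β = 1.036 (power 85%).
n = 2 × (2.996 × 2845 / 1255)² = 2 × 46.13 = 92.26
Round up: n = 93 per group.

93 per group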